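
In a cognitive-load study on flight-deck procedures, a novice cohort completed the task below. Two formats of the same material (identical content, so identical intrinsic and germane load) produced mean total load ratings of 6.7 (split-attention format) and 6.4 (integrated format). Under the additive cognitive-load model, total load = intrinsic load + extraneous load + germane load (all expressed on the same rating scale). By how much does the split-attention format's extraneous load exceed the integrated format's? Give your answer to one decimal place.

0.3

Intrinsic and germane load are equal across formats, so the difference in total load equals the difference in extraneous load.
Extraneous-load difference = 6.7 − 6.4 = 0.3.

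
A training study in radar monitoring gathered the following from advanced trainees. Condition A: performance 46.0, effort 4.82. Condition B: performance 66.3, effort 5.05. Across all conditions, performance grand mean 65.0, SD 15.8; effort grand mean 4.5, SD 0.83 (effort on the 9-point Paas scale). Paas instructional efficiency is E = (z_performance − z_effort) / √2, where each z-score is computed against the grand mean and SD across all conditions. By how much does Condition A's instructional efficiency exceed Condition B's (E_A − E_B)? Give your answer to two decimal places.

-0.71

Condition A: z_P = (46.0 − 65.0)/15.8 = -1.2025; z_E = (4.82 − 4.5)/0.83 = 0.3855; E_A = (-1.2025 − 0.3855)/√2 = -1.1229.
Condition B: z_P = (66.3 − 65.0)/15.8 = 0.0823; z_E = (5.05 − 4.5)/0.83 = 0.6627; E_B = (0.0823 − 0.6627)/√2 = -0.4104.
E_A − E_B = -1.1229 − (-0.4104) = -0.7125 ≈ -0.71.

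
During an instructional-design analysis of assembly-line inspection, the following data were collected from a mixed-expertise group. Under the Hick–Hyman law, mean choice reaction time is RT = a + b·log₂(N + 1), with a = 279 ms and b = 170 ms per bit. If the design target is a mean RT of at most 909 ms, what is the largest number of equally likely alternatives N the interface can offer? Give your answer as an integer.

Set 279 + 170·log₂(N + 1) ≤ 909.
log₂(N + 1) ≤ (909 − 279) / 170 = 3.7059.
N + 1 ≤ 2^3.7059 = 13.0493.
N ≤ 12.0493, so the largest integer N is 12.

12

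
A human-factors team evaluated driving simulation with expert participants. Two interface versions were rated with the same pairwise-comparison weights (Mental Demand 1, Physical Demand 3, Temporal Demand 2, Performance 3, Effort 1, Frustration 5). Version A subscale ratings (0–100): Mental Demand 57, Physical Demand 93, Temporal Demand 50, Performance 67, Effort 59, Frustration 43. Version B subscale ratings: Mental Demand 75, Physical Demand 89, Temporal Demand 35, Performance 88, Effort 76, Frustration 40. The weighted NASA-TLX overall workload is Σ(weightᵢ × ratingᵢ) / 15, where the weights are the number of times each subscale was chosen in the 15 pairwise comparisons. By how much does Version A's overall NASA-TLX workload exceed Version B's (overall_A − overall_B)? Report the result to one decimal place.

Version A weighted sum = 1·57 + 3·93 + 2·50 + 3·67 + 1·59 + 5·43 = 57 + 279 + 100 + 201 + 59 + 215 = 911; overall_A = 911/15 = 60.7333.
Version B weighted sum = 1·75 + 3·89 + 2·35 + 3·88 + 1·76 + 5·40 = 75 + 267 + 70 + 264 + 76 + 200 = 952; overall_B = 952/15 = 63.4667.
Difference = 60.7333 − 63.4667 = -2.7334 ≈ -2.7.

-2.7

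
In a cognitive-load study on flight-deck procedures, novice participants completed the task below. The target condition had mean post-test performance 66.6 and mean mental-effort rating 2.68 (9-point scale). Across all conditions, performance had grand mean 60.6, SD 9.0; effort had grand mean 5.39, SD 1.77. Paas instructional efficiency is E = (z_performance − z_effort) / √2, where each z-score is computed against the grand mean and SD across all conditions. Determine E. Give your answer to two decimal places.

1.55

z_performance = (66.6 − 60.6) / 9.0 = 6.0000 / 9.0 = 0.6667.
z_effort = (2.68 − 5.39) / 1.77 = -2.7100 / 1.77 = -1.5311.
z_P − z_E = 0.6667 − (-1.5311) = 2.1978.
E = 2.1978 / √2 = 2.1978 / 1.41421 = 1.5541 ≈ 1.55.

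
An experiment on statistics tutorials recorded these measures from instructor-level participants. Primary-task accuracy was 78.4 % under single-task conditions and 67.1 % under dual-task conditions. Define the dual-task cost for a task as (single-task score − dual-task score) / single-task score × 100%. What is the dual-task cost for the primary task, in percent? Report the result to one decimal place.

Cost = (78.4 − 67.1) / 78.4 × 100%
     = 11.3000 / 78.4 × 100% = 14.4133%.
≈ 14.4%.

14.4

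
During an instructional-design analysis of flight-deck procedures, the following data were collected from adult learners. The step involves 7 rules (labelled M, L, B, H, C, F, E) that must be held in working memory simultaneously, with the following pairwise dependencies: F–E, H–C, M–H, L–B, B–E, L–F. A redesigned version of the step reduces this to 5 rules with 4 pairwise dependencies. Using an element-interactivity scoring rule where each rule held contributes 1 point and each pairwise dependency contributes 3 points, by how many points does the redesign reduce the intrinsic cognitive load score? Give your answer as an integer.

Original: 7 × 1 + 6 × 3 = 7 + 18 = 25.
Redesigned: 5 × 1 + 4 × 3 = 5 + 12 = 17.
Reduction = 25 − 17 = 8.

8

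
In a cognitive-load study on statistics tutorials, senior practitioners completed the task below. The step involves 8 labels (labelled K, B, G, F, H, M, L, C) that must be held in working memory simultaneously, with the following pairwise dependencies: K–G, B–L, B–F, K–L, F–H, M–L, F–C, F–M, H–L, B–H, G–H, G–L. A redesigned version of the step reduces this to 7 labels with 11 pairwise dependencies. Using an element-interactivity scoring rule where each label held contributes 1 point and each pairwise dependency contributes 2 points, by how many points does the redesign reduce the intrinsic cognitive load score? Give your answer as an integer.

3

Original: 8 × 1 + 12 × 2 = 8 + 24 = 32.
Redesigned: 7 × 1 + 11 × 2 = 7 + 22 = 29.
Reduction = 32 − 29 = 3.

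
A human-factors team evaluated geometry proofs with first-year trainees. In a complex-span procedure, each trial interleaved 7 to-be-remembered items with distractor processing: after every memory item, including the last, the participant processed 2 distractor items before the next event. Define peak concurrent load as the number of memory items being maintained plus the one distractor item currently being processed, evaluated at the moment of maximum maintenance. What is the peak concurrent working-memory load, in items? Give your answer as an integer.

8

Maintenance is greatest during the distractor(s) after memory item 7: all 7 memory items are being held.
One distractor item is concurrently being processed.
Peak concurrent load = 7 + 1 = 8 items.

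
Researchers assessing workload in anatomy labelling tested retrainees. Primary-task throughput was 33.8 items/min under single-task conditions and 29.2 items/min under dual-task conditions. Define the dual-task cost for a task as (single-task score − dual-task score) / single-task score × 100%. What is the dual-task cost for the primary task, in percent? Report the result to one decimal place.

Cost = (33.8 − 29.2) / 33.8 × 100%
     = 4.6000 / 33.8 × 100% = 13.6095%.
≈ 13.6%.

13.6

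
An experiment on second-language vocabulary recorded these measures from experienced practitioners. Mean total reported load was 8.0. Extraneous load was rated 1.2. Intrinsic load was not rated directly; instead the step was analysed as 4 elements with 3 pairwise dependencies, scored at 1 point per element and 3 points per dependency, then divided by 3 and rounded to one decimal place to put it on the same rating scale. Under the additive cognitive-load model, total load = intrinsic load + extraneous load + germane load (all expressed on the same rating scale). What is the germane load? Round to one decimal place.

Intrinsic (element-interactivity): (4 × 1 + 3 × 3) / 3 = 13 / 3 = 4.3333 → 4.3.
germane load = total − intrinsic − extraneous
             = 8.0 − 4.3 − 1.2 = 2.5.

2.5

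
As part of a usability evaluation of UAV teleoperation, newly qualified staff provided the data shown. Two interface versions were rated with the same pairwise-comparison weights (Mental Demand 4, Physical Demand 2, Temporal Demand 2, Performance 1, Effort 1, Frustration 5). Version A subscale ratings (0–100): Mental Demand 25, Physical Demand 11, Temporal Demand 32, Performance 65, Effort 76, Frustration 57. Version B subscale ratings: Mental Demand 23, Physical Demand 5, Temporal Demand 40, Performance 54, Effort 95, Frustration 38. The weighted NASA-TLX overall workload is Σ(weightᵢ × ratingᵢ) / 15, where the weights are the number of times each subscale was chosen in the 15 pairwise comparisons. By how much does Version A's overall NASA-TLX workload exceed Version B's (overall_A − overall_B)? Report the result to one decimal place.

6.1

Version A weighted sum = 4·25 + 2·11 + 2·32 + 1·65 + 1·76 + 5·57 = 100 + 22 + 64 + 65 + 76 + 285 = 612; overall_A = 612/15 = 40.8000.
Version B weighted sum = 4·23 + 2·5 + 2·40 + 1·54 + 1·95 + 5·38 = 92 + 10 + 80 + 54 + 95 + 190 = 521; overall_B = 521/15 = 34.7333.
Difference = 40.8000 − 34.7333 = 6.0667 ≈ 6.1.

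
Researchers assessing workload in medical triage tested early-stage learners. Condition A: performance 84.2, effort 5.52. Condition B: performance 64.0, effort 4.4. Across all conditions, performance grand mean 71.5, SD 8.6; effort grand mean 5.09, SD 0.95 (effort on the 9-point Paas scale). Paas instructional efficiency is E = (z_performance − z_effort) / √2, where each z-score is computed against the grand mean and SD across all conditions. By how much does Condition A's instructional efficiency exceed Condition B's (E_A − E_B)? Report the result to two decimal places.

Condition A: z_P = (84.2 − 71.5)/8.6 = 1.4767; z_E = (5.52 − 5.09)/0.95 = 0.4526; E_A = (1.4767 − 0.4526)/√2 = 0.7241.
Condition B: z_P = (64.0 − 71.5)/8.6 = -0.8721; z_E = (4.4 − 5.09)/0.95 = -0.7263; E_B = (-0.8721 − (-0.7263))/√2 = -0.1031.
E_A − E_B = 0.7241 − (-0.1031) = 0.8272 ≈ 0.83.

0.83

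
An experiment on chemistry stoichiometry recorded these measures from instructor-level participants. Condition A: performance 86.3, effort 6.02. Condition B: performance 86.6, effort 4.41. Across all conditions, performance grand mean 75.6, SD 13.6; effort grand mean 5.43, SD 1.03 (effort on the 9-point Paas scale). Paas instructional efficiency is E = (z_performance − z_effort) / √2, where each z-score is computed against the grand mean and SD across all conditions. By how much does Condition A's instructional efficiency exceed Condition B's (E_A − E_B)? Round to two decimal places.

Condition A: z_P = (86.3 − 75.6)/13.6 = 0.7868; z_E = (6.02 − 5.43)/1.03 = 0.5728; E_A = (0.7868 − 0.5728)/√2 = 0.1513.
Condition B: z_P = (86.6 − 75.6)/13.6 = 0.8088; z_E = (4.41 − 5.43)/1.03 = -0.9903; E_B = (0.8088 − (-0.9903))/√2 = 1.2722.
E_A − E_B = 0.1513 − 1.2722 = -1.1209 ≈ -1.12.

-1.12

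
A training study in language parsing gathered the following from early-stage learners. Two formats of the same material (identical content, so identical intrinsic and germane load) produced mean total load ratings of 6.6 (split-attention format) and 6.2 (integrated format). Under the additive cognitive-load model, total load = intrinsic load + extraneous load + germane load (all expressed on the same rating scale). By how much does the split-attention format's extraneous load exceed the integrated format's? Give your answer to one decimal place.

Intrinsic and germane load are equal across formats, so the difference in total load equals the difference in extraneous load.
Extraneous-load difference = 6.6 − 6.2 = 0.4.

0.4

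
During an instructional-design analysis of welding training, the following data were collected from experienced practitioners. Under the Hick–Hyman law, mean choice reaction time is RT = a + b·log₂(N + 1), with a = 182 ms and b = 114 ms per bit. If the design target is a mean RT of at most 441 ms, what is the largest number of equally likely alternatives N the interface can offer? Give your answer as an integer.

Set 182 + 114·log₂(N + 1) ≤ 441.
log₂(N + 1) ≤ (441 − 182) / 114 = 2.2719.
N + 1 ≤ 2^2.2719 = 4.8296.
N ≤ 3.8296, so the largest integer N is 3.

3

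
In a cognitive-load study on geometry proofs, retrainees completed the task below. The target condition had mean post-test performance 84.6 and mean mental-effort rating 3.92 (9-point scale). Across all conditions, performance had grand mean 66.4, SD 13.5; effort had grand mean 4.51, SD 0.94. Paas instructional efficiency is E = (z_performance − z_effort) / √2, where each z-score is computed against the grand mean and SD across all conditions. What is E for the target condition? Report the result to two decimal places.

1.40

z_performance = (84.6 − 66.4) / 13.5 = 18.2000 / 13.5 = 1.3481.
z_effort = (3.92 − 4.51) / 0.94 = -0.5900 / 0.94 = -0.6277.
z_P − z_E = 1.3481 − (-0.6277) = 1.9758.
E = 1.9758 / √2 = 1.9758 / 1.41421 = 1.3971 ≈ 1.40.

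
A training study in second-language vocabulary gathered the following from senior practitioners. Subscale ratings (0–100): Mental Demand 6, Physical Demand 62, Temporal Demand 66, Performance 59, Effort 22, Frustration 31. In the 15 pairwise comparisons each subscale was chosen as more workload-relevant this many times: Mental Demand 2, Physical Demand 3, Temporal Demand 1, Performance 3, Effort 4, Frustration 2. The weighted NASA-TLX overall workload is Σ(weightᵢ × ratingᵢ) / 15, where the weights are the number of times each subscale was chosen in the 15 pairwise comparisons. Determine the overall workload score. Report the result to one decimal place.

The tallies are the weights (they sum to 15).
Weighted sum = 2·6 + 3·62 + 1·66 + 3·59 + 4·22 + 2·31
            = 12 + 186 + 66 + 177 + 88 + 62 = 591.
Overall workload = 591 / 15 = 39.4000 ≈ 39.4.

39.4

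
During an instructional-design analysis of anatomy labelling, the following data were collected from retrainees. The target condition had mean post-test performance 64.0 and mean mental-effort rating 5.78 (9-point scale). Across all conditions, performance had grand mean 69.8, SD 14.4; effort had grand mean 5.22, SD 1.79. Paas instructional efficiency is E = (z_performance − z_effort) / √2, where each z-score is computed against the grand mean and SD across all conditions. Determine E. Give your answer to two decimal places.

z_performance = (64.0 − 69.8) / 14.4 = -5.8000 / 14.4 = -0.4028.
z_effort = (5.78 − 5.22) / 1.79 = 0.5600 / 1.79 = 0.3128.
z_P − z_E = -0.4028 − 0.3128 = -0.7156.
E = -0.7156 / √2 = -0.7156 / 1.41421 = -0.5060 ≈ -0.51.

-0.51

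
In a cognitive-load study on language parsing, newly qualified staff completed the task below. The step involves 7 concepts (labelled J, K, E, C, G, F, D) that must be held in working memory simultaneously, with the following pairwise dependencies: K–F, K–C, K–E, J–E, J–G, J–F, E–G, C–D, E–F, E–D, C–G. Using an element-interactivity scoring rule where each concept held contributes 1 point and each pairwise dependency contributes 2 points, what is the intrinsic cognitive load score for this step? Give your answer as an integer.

29

Count of concepts held simultaneously: 7.
Count of pairwise dependencies listed: 11.
Element contribution: 7 × 1 = 7.
Interaction contribution: 11 × 2 = 22.
Intrinsic load = 7 + 22 = 29.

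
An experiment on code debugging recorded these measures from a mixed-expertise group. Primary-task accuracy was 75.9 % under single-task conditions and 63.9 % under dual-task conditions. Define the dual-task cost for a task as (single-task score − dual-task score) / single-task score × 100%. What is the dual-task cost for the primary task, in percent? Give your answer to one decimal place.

15.8

Cost = (75.9 − 63.9) / 75.9 × 100%
     = 12.0000 / 75.9 × 100% = 15.8103%.
≈ 15.8%.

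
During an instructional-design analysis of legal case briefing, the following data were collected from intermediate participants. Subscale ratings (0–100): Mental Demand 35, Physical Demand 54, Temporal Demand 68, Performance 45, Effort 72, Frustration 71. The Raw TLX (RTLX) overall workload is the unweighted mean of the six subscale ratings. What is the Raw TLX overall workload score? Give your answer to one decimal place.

57.5

Sum of ratings = 35 + 54 + 68 + 45 + 72 + 71 = 345.
RTLX = 345 / 6 = 57.5000 ≈ 57.5.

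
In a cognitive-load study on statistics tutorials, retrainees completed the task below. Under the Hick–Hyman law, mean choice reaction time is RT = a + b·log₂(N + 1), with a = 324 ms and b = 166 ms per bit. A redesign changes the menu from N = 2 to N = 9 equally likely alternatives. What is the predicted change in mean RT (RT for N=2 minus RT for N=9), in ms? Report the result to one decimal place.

-288.3

RT(2) = 324 + 166·log₂(3) = 324 + 166·1.5850 = 587.1100 ms.
RT(9) = 324 + 166·log₂(10) = 324 + 166·3.3219 = 875.4354 ms.
Difference = 587.1100 − 875.4354 = -288.3254 ≈ -288.3 ms.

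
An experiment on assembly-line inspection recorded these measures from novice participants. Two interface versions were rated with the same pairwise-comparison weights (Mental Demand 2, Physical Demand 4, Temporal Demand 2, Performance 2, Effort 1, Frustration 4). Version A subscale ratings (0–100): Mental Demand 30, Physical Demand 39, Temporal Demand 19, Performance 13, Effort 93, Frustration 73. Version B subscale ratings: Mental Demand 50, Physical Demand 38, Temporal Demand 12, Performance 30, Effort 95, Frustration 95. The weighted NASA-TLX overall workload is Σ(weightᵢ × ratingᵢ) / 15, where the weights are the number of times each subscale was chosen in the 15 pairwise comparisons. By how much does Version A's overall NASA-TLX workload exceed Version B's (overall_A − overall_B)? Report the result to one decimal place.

Version A weighted sum = 2·30 + 4·39 + 2·19 + 2·13 + 1·93 + 4·73 = 60 + 156 + 38 + 26 + 93 + 292 = 665; overall_A = 665/15 = 44.3333.
Version B weighted sum = 2·50 + 4·38 + 2·12 + 2·30 + 1·95 + 4·95 = 100 + 152 + 24 + 60 + 95 + 380 = 811; overall_B = 811/15 = 54.0667.
Difference = 44.3333 − 54.0667 = -9.7334 ≈ -9.7.

-9.7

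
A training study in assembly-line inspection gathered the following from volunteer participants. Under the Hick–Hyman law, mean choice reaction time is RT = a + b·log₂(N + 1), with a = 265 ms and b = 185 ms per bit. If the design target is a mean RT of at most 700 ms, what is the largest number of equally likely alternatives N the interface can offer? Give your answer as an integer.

4

Set 265 + 185·log₂(N + 1) ≤ 700.
log₂(N + 1) ≤ (700 − 265) / 185 = 2.3514.
N + 1 ≤ 2^2.3514 = 5.1032.
N ≤ 4.1032, so the largest integer N is 4.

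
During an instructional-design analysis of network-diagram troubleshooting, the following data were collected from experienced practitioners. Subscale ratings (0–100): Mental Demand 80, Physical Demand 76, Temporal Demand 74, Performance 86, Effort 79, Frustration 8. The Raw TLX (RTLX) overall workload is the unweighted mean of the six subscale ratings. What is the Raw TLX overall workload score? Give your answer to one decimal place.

67.2

Sum of ratings = 80 + 76 + 74 + 86 + 79 + 8 = 403.
RTLX = 403 / 6 = 67.1667 ≈ 67.2.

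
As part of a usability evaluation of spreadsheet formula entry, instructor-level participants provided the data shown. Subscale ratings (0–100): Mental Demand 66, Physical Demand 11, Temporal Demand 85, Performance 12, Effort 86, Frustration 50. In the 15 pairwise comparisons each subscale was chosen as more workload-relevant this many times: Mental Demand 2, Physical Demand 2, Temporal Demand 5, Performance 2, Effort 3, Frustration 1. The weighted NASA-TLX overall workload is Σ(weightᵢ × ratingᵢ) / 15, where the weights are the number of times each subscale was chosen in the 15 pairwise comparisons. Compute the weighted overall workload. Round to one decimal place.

60.7

The tallies are the weights (they sum to 15).
Weighted sum = 2·66 + 2·11 + 5·85 + 2·12 + 3·86 + 1·50
            = 132 + 22 + 425 + 24 + 258 + 50 = 911.
Overall workload = 911 / 15 = 60.7333 ≈ 60.7.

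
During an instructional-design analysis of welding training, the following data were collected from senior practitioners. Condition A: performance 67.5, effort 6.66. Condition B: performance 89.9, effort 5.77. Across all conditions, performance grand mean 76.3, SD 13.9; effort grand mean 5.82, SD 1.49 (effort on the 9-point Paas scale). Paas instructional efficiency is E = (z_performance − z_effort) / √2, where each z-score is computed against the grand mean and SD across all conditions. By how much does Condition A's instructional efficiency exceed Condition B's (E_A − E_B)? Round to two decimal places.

-1.56

Condition A: z_P = (67.5 − 76.3)/13.9 = -0.6331; z_E = (6.66 − 5.82)/1.49 = 0.5638; E_A = (-0.6331 − 0.5638)/√2 = -0.8463.
Condition B: z_P = (89.9 − 76.3)/13.9 = 0.9784; z_E = (5.77 − 5.82)/1.49 = -0.0336; E_B = (0.9784 − (-0.0336))/√2 = 0.7156.
E_A − E_B = -0.8463 − 0.7156 = -1.5619 ≈ -1.56.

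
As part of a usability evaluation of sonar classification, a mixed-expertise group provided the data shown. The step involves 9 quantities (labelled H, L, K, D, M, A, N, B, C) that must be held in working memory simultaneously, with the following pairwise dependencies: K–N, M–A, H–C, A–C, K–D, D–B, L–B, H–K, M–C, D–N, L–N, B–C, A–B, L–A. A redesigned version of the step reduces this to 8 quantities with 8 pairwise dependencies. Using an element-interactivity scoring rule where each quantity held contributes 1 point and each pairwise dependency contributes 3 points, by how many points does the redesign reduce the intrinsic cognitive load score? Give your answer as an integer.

Original: 9 × 1 + 14 × 3 = 9 + 42 = 51.
Redesigned: 8 × 1 + 8 × 3 = 8 + 24 = 32.
Reduction = 51 − 32 = 19.

19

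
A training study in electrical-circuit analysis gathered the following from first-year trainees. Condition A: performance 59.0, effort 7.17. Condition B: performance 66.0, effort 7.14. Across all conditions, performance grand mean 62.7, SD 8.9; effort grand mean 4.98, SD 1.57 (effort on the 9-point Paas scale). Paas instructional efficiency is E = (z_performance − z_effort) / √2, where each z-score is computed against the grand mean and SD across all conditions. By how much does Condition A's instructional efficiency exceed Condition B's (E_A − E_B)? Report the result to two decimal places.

-0.57

Condition A: z_P = (59.0 − 62.7)/8.9 = -0.4157; z_E = (7.17 − 4.98)/1.57 = 1.3949; E_A = (-0.4157 − 1.3949)/√2 = -1.2803.
Condition B: z_P = (66.0 − 62.7)/8.9 = 0.3708; z_E = (7.14 − 4.98)/1.57 = 1.3758; E_B = (0.3708 − 1.3758)/√2 = -0.7106.
E_A − E_B = -1.2803 − (-0.7106) = -0.5697 ≈ -0.57.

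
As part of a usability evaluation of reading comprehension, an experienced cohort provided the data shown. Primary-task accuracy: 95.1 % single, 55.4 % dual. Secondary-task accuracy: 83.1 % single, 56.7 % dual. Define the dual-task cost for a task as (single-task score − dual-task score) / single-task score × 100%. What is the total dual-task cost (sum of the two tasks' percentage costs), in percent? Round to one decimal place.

Primary cost = (95.1 − 55.4) / 95.1 × 100% = 41.7455%.
Secondary cost = (83.1 − 56.7) / 83.1 × 100% = 31.7690%.
Total = 41.7455% + 31.7690% = 73.5145% ≈ 73.5%.

73.5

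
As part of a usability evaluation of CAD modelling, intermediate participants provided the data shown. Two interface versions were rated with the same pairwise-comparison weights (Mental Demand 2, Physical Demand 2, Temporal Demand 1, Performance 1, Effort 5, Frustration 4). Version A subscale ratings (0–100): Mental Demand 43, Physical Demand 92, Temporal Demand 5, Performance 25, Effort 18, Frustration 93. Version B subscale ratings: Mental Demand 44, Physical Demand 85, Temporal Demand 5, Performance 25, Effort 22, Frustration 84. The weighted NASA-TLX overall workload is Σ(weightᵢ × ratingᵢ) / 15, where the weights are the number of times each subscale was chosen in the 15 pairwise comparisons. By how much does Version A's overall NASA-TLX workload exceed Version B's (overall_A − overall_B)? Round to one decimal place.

Version A weighted sum = 2·43 + 2·92 + 1·5 + 1·25 + 5·18 + 4·93 = 86 + 184 + 5 + 25 + 90 + 372 = 762; overall_A = 762/15 = 50.8000.
Version B weighted sum = 2·44 + 2·85 + 1·5 + 1·25 + 5·22 + 4·84 = 88 + 170 + 5 + 25 + 110 + 336 = 734; overall_B = 734/15 = 48.9333.
Difference = 50.8000 − 48.9333 = 1.8667 ≈ 1.9.

1.9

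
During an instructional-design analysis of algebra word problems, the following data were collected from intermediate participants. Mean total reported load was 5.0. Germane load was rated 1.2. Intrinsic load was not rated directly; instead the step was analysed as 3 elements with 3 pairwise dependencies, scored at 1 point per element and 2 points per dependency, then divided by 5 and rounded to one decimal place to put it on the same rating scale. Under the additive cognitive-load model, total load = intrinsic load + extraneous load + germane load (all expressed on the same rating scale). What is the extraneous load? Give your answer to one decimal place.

Intrinsic (element-interactivity): (3 × 1 + 3 × 2) / 5 = 9 / 5 = 1.8000 → 1.8.
extraneous load = total − intrinsic − germane
             = 5.0 − 1.8 − 1.2 = 2.0.

2.0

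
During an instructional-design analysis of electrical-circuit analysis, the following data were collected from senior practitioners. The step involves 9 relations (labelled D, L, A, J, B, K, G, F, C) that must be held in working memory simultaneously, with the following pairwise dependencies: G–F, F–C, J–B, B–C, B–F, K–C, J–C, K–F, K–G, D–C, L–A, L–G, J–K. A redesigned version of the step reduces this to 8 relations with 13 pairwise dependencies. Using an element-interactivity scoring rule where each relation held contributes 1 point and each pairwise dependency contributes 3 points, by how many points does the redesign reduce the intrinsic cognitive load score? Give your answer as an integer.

Original: 9 × 1 + 13 × 3 = 9 + 39 = 48.
Redesigned: 8 × 1 + 13 × 3 = 8 + 39 = 47.
Reduction = 48 − 47 = 1.

1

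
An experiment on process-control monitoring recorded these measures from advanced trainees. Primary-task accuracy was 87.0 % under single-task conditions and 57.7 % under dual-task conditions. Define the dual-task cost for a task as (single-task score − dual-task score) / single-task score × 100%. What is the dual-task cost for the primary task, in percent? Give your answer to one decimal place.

Cost = (87.0 − 57.7) / 87.0 × 100%
     = 29.3000 / 87.0 × 100% = 33.6782%.
≈ 33.7%.

33.7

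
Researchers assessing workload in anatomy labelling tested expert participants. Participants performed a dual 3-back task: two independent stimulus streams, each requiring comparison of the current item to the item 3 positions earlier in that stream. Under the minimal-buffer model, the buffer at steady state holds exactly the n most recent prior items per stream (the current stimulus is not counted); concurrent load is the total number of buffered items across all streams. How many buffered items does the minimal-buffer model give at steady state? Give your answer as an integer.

Each stream's buffer holds its 3 most recent prior items.
Two independent streams: 2 × 3 = 6 buffered items at steady state.

6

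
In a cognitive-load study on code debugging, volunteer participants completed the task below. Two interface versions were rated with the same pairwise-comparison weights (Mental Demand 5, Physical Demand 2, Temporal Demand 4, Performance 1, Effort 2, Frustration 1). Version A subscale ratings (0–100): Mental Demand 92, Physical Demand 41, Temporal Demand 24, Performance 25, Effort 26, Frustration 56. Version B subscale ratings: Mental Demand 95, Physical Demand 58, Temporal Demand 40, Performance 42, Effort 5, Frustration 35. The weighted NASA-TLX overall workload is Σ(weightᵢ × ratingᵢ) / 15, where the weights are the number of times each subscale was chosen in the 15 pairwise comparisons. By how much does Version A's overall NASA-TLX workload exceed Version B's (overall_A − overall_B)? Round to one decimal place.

Version A weighted sum = 5·92 + 2·41 + 4·24 + 1·25 + 2·26 + 1·56 = 460 + 82 + 96 + 25 + 52 + 56 = 771; overall_A = 771/15 = 51.4000.
Version B weighted sum = 5·95 + 2·58 + 4·40 + 1·42 + 2·5 + 1·35 = 475 + 116 + 160 + 42 + 10 + 35 = 838; overall_B = 838/15 = 55.8667.
Difference = 51.4000 − 55.8667 = -4.4667 ≈ -4.5.

-4.5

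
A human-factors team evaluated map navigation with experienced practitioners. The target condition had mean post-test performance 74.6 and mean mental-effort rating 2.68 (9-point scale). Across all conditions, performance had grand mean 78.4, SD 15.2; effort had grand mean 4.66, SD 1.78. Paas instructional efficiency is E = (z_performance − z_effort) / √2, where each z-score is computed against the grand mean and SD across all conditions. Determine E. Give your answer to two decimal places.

z_performance = (74.6 − 78.4) / 15.2 = -3.8000 / 15.2 = -0.2500.
z_effort = (2.68 − 4.66) / 1.78 = -1.9800 / 1.78 = -1.1124.
z_P − z_E = -0.2500 − (-1.1124) = 0.8624.
E = 0.8624 / √2 = 0.8624 / 1.41421 = 0.6098 ≈ 0.61.

0.61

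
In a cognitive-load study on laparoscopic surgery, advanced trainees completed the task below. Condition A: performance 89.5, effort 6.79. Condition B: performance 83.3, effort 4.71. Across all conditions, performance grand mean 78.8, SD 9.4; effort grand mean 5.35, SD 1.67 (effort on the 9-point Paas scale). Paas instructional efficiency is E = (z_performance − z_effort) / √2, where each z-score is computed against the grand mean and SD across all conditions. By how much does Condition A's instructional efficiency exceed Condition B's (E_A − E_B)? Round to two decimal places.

Condition A: z_P = (89.5 − 78.8)/9.4 = 1.1383; z_E = (6.79 − 5.35)/1.67 = 0.8623; E_A = (1.1383 − 0.8623)/√2 = 0.1952.
Condition B: z_P = (83.3 − 78.8)/9.4 = 0.4787; z_E = (4.71 − 5.35)/1.67 = -0.3832; E_B = (0.4787 − (-0.3832))/√2 = 0.6095.
E_A − E_B = 0.1952 − 0.6095 = -0.4143 ≈ -0.41.

-0.41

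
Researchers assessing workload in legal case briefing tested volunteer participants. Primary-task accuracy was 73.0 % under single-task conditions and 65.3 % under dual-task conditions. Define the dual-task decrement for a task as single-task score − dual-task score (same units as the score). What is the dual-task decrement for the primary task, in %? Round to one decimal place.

Decrement = 73.0 − 65.3 = 7.7000 % ≈ 7.7 %.

7.7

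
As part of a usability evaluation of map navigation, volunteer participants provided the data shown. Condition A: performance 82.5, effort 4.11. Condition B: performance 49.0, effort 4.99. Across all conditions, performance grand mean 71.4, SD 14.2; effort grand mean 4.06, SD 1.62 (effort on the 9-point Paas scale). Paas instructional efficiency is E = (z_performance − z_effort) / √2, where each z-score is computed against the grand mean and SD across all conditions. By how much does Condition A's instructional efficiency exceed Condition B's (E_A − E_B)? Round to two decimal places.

2.05

Condition A: z_P = (82.5 − 71.4)/14.2 = 0.7817; z_E = (4.11 − 4.06)/1.62 = 0.0309; E_A = (0.7817 − 0.0309)/√2 = 0.5309.
Condition B: z_P = (49.0 − 71.4)/14.2 = -1.5775; z_E = (4.99 − 4.06)/1.62 = 0.5741; E_B = (-1.5775 − 0.5741)/√2 = -1.5214.
E_A − E_B = 0.5309 − (-1.5214) = 2.0523 ≈ 2.05.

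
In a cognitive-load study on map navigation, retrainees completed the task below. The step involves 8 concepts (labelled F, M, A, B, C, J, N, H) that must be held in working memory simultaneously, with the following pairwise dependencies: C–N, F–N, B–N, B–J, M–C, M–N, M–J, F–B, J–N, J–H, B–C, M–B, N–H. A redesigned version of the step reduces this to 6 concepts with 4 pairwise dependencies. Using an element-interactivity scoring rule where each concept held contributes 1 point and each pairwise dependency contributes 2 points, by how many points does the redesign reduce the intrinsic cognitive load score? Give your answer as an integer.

20

Original: 8 × 1 + 13 × 2 = 8 + 26 = 34.
Redesigned: 6 × 1 + 4 × 2 = 6 + 8 = 14.
Reduction = 34 − 14 = 20.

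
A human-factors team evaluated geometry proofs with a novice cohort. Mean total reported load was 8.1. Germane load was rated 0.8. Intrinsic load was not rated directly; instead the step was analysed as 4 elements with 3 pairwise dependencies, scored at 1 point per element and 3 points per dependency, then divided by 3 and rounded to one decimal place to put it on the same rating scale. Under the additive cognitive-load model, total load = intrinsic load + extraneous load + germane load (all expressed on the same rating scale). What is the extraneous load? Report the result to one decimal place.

Intrinsic (element-interactivity): (4 × 1 + 3 × 3) / 3 = 13 / 3 = 4.3333 → 4.3.
extraneous load = total − intrinsic − germane
             = 8.1 − 4.3 − 0.8 = 3.0.

3.0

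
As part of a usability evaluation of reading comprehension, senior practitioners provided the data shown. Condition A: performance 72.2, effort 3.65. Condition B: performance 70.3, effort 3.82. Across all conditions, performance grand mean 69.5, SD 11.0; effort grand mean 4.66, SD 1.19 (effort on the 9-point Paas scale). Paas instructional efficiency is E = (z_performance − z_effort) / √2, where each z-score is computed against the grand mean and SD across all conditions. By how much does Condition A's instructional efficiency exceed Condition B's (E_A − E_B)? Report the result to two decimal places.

Condition A: z_P = (72.2 − 69.5)/11.0 = 0.2455; z_E = (3.65 − 4.66)/1.19 = -0.8487; E_A = (0.2455 − (-0.8487))/√2 = 0.7737.
Condition B: z_P = (70.3 − 69.5)/11.0 = 0.0727; z_E = (3.82 − 4.66)/1.19 = -0.7059; E_B = (0.0727 − (-0.7059))/√2 = 0.5506.
E_A − E_B = 0.7737 − 0.5506 = 0.2231 ≈ 0.22.

0.22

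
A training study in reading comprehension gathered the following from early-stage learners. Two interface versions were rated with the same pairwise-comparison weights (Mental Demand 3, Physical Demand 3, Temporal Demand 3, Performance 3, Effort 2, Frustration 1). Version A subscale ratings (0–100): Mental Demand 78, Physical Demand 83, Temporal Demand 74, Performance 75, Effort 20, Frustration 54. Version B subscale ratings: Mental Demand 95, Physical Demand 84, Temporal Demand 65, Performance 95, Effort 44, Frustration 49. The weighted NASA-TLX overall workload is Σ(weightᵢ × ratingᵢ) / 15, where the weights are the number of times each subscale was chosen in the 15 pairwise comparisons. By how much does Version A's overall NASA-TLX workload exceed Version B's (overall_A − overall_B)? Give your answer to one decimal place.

-8.7

Version A weighted sum = 3·78 + 3·83 + 3·74 + 3·75 + 2·20 + 1·54 = 234 + 249 + 222 + 225 + 40 + 54 = 1024; overall_A = 1024/15 = 68.2667.
Version B weighted sum = 3·95 + 3·84 + 3·65 + 3·95 + 2·44 + 1·49 = 285 + 252 + 195 + 285 + 88 + 49 = 1154; overall_B = 1154/15 = 76.9333.
Difference = 68.2667 − 76.9333 = -8.6666 ≈ -8.7.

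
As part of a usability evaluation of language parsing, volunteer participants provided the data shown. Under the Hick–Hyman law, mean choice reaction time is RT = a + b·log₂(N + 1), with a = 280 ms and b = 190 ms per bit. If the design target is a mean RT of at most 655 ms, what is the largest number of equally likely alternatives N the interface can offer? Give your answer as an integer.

Set 280 + 190·log₂(N + 1) ≤ 655.
log₂(N + 1) ≤ (655 − 280) / 190 = 1.9737.
N + 1 ≤ 2^1.9737 = 3.9277.
N ≤ 2.9277, so the largest integer N is 2.

2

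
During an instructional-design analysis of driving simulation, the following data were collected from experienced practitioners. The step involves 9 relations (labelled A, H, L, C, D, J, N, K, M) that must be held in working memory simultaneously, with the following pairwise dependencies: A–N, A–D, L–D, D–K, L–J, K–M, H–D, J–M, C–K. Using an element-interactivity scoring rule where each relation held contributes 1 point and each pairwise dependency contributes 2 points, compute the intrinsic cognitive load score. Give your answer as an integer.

27

Count of relations held simultaneously: 9.
Count of pairwise dependencies listed: 9.
Element contribution: 9 × 1 = 9.
Interaction contribution: 9 × 2 = 18.
Intrinsic load = 9 + 18 = 27.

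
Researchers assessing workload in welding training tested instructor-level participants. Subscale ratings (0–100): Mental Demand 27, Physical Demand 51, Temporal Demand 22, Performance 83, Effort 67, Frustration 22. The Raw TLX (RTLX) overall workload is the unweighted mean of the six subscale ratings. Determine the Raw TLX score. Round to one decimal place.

45.3

Sum of ratings = 27 + 51 + 22 + 83 + 67 + 22 = 272.
RTLX = 272 / 6 = 45.3333 ≈ 45.3.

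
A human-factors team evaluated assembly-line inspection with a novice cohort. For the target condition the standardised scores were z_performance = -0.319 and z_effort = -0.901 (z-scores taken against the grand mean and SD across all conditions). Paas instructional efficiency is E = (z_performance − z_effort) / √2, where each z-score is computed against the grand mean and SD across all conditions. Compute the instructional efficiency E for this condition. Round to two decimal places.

0.41

z_P − z_E = -0.319 − (-0.901) = 0.5820.
E = 0.5820 / √2 = 0.5820 / 1.41421 = 0.4115 ≈ 0.41.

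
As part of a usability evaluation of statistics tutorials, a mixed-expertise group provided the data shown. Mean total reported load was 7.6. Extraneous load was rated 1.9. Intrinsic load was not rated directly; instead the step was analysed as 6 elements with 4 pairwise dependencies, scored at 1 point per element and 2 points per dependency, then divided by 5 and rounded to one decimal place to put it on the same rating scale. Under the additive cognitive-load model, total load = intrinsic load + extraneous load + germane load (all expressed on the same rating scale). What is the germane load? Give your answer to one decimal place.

2.9

Intrinsic (element-interactivity): (6 × 1 + 4 × 2) / 5 = 14 / 5 = 2.8000 → 2.8.
germane load = total − intrinsic − extraneous
             = 7.6 − 2.8 − 1.9 = 2.9.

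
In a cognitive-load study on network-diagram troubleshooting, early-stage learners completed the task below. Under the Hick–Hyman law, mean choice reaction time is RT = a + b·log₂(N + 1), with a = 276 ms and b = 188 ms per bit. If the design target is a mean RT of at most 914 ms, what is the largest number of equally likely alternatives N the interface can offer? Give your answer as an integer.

Set 276 + 188·log₂(N + 1) ≤ 914.
log₂(N + 1) ≤ (914 − 276) / 188 = 3.3936.
N + 1 ≤ 2^3.3936 = 10.5093.
N ≤ 9.5093, so the largest integer N is 9.

9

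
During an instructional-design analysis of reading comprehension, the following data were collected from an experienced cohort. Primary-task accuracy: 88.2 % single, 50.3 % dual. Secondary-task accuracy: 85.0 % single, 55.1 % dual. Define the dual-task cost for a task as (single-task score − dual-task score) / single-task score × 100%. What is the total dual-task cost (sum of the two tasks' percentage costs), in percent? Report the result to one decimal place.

78.1

Primary cost = (88.2 − 50.3) / 88.2 × 100% = 42.9705%.
Secondary cost = (85.0 − 55.1) / 85.0 × 100% = 35.1765%.
Total = 42.9705% + 35.1765% = 78.1470% ≈ 78.1%.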